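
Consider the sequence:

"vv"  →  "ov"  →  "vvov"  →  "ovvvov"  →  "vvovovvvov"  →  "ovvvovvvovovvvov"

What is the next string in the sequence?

From term 3 onward, concatenate the second-to-last term with the last: vv·ov = vvov, ov·vvov = ovvvov, …
So term 7 is vvovovvvov·ovvvovvvovovvvov.

vvovovvvovovvvovvvovovvvov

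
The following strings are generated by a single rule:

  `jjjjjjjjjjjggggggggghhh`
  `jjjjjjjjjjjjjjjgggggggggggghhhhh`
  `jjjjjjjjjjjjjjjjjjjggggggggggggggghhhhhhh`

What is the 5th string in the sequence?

Reading off run lengths: j runs 11, 15, 19; g runs 9, 12, 15; h runs 3, 5, 7 — each is linear in n, where the shown terms are n = 2, 3, 4.
For term 5, n = 6, so the run lengths are 27, 21, 11.

jjjjjjjjjjjjjjjjjjjjjjjjjjjggggggggggggggggggggghhhhhhhhhhh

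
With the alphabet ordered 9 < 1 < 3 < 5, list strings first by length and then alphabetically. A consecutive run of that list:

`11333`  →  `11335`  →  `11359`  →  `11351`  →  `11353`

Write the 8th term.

11591

Continuing the enumeration 3 steps past 11353: 11353 → 11355 → 11599 → (answer).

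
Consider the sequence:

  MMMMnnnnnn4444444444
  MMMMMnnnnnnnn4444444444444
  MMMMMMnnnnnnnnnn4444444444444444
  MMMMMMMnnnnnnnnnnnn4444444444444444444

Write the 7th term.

MMMMMMMMMMnnnnnnnnnnnnnnnnnn4444444444444444444444444444

The n-th term is n+1 M's then 2n n's then 3n+1 4's, where the shown terms are n = 3, 4, 5, 6.
At n = 9 the blocks have lengths 10, 18, 28.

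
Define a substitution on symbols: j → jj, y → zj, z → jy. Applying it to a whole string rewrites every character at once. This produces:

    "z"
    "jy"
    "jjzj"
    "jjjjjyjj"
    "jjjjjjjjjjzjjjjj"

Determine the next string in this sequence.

jjjjjjjjjjjjjjjjjjjjjyjjjjjjjjjj

Replace each of the 16 characters of jjjjjjjjjjzjjjjj in place — jj jj jj jj jj jj jj jj jj jj jy jj jj jj jj jj — and concatenate.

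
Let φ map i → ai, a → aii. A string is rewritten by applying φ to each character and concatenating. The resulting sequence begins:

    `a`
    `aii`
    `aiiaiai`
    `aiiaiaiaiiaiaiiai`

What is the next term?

Applying the rule to each of the 17 symbols of aiiaiaiaiiaiaiiai gives the pieces aii ai ai aii ai aii ai aii ai ai aii ai aii ai ai aii ai, which concatenate to the answer.

aiiaiaiaiiaiaiiaiaiiaiaiaiiaiaiiaiaiaiiai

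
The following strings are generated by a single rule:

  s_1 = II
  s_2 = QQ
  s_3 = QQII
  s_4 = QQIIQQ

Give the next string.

QQIIQQQQII

From term 3 onward, concatenate the last term with the second-to-last: QQ·II = QQII, QQII·QQ = QQIIQQ, …
So term 5 is QQIIQQ·QQII.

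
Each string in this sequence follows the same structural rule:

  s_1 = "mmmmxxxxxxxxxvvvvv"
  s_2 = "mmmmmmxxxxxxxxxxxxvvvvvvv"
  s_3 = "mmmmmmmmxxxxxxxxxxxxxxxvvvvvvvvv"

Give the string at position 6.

Reading off run lengths: m runs 4, 6, 8; x runs 9, 12, 15; v runs 5, 7, 9 — each is linear in n, where the shown terms are n = 2, 3, 4.
For term 6, n = 7, so the run lengths are 14, 24, 15.

mmmmmmmmmmmmmmxxxxxxxxxxxxxxxxxxxxxxxxvvvvvvvvvvvvvvv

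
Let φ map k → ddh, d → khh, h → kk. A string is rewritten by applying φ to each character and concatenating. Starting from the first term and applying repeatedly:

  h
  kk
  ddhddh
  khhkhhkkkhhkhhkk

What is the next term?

φ(khhkhhkkkhhkhhkk) expands symbol-by-symbol to ddh kk kk ddh kk kk ddh ddh ddh kk kk ddh kk kk ddh ddh; joining the 16 pieces gives the next term.

ddhkkkkddhkkkkddhddhddhkkkkddhkkkkddhddh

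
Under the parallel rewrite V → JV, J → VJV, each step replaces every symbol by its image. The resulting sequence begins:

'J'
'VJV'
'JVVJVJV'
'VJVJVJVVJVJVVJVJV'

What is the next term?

JVVJVJVVJVJVVJVJVJVVJVJVVJVJVJVVJVJVVJVJV

Applying the rule to each of the 17 symbols of VJVJVJVVJVJVVJVJV gives the pieces JV VJV JV VJV JV VJV JV JV VJV JV VJV JV JV VJV JV VJV JV, which concatenate to the answer.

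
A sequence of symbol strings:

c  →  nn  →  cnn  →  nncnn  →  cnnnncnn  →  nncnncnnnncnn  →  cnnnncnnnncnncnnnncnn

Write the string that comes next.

Each term (from the third on) is the two preceding terms concatenated in order: term 3 = c·nn = cnn.
So term 8 is nncnncnnnncnn·cnnnncnnnncnncnnnncnn.

nncnncnnnncnncnnnncnnnncnncnnnncnn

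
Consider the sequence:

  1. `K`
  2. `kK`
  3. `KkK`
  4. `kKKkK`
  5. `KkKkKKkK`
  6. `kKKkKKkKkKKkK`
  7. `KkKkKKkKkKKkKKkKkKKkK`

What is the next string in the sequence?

kKKkKKkKkKKkKKkKkKKkKkKKkKKkKkKKkK

Each term (from the third on) is the two preceding terms concatenated in order: term 3 = K·kK = KkK.
Continuing: kKKkKKkKkKKkK · KkKkKKkKkKKkKKkKkKKkK gives term 8.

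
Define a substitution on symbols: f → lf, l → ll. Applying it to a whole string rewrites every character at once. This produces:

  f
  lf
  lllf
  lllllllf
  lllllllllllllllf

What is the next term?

Applying the rule to each of the 16 symbols of lllllllllllllllf gives the pieces ll ll ll ll ll ll ll ll ll ll ll ll ll ll ll lf, which concatenate to the answer.

lllllllllllllllllllllllllllllllf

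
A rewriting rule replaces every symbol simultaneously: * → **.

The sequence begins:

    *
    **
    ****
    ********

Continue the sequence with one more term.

****************

Apply φ to ******** symbol by symbol: *→**, *→**, *→**, *→**, *→**, *→**, *→**, *→**; joined: ** ** ** ** ** ** ** **.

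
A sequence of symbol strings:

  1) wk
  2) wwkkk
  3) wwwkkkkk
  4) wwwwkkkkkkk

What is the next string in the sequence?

wwwwwkkkkkkkkk

Term n consists of n w's, followed by 2n-1 k's (n = 1, 2, …).
Setting n = 5 gives 5, 9 characters in each block.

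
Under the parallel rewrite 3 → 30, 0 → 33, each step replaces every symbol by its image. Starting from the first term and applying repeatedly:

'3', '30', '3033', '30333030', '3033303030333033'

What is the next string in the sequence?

Rewriting the 16 symbols of 3033303030333033 one by one yields 30 33 30 30 30 33 30 33 30 33 30 30 30 33 30 30; concatenated:

30333030303330333033303030333030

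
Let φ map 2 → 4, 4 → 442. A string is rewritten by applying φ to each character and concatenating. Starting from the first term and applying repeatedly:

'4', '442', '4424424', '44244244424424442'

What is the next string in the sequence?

Replace each of the 17 characters of 44244244424424442 in place — 442 442 4 442 442 4 442 442 442 4 442 442 4 442 442 442 4 — and concatenate.

44244244424424442442442444244244424424424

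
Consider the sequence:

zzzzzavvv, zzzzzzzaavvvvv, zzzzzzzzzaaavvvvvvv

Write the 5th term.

zzzzzzzzzzzzzaaaaavvvvvvvvvvv

Term n consists of 2n+1 z's, followed by n-1 a's, followed by 2n-1 v's, where the shown terms are n = 2, 3, 4.
For term 5, n = 6, so the run lengths are 13, 5, 11.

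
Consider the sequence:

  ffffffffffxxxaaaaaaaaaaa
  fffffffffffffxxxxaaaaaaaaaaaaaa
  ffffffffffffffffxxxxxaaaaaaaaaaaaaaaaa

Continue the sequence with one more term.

Each string has the form f^{3n+1} x^{n} a^{3n+2}, where the shown terms are n = 3, 4, 5.
At n = 6 the blocks have lengths 19, 6, 20.

fffffffffffffffffffxxxxxxaaaaaaaaaaaaaaaaaaaa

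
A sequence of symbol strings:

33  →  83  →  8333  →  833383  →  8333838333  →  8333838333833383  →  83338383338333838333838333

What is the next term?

833383833383338383338383338333838333833383

Each term (from the third on) is the previous term followed by the one before it: term 3 = 83·33 = 8333.
So term 8 is 83338383338333838333838333·8333838333833383.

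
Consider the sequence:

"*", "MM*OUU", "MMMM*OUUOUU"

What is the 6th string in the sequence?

MMMMMMMMMM*OUUOUUOUUOUUOUU

Each term wraps the previous one in MM on the left and OUU on the right.
From MMMM*OUUOUU, 3 further steps: MMMM*OUUOUU → MMMMMM*OUUOUUOUU → MMMMMMMM*OUUOUUOUUOUU → (answer).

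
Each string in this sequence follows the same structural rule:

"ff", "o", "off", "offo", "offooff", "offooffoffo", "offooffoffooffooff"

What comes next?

offooffoffooffooffoffooffoffo

From term 3 onward, concatenate the last term with the second-to-last: o·ff = off, off·o = offo, …
So term 8 is offooffoffooffooff·offooffoffo.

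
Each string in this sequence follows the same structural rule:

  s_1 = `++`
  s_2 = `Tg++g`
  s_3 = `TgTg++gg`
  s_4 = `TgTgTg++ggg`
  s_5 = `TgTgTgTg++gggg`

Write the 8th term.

Every step adds Tg to the front and g to the end of the previous string.
From TgTgTgTg++gggg, 3 further steps: TgTgTgTg++gggg → TgTgTgTgTg++ggggg → TgTgTgTgTgTg++gggggg → (answer).

TgTgTgTgTgTgTg++ggggggg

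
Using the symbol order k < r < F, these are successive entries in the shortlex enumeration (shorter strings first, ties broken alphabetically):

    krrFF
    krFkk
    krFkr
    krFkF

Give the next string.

Find the rightmost character of krFkF below F, bump it to the next letter, and reset everything to its right to k.

krFrk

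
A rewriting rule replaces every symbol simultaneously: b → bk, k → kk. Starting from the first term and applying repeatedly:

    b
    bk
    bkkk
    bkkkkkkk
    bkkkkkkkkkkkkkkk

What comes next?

bkkkkkkkkkkkkkkkkkkkkkkkkkkkkkkk

φ(bkkkkkkkkkkkkkkk) expands symbol-by-symbol to bk kk kk kk kk kk kk kk kk kk kk kk kk kk kk kk; joining the 16 pieces gives the next term.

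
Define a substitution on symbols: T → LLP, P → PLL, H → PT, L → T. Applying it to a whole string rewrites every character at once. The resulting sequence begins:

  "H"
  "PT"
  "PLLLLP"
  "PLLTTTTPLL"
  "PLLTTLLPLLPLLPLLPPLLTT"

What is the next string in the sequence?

φ(PLLTTLLPLLPLLPLLPPLLTT) expands symbol-by-symbol to PLL T T LLP LLP T T PLL T T PLL T T PLL T T PLL PLL T T LLP LLP; joining the 22 pieces gives the next term.

PLLTTLLPLLPTTPLLTTPLLTTPLLTTPLLPLLTTLLPLLP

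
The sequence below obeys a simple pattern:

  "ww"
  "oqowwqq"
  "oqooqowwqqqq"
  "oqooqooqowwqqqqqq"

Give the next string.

Each term wraps the previous one in oqo on the left and qq on the right.
Applying this once more to oqooqooqowwqqqqqq:

oqooqooqooqowwqqqqqqqq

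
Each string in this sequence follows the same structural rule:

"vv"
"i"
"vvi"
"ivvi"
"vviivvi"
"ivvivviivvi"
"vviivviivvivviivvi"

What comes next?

ivvivviivvivviivviivvivviivvi

From term 3 onward, concatenate the second-to-last term with the last: vv·i = vvi, i·vvi = ivvi, …
Continuing: ivvivviivvi · vviivviivvivviivvi gives term 8.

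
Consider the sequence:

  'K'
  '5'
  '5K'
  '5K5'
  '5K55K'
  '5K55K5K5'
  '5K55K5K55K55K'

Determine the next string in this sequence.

5K55K5K55K55K5K55K5K5

Each term (from the third on) is the previous term followed by the one before it: term 3 = 5·K = 5K.
Continuing: 5K55K5K55K55K · 5K55K5K5 gives term 8.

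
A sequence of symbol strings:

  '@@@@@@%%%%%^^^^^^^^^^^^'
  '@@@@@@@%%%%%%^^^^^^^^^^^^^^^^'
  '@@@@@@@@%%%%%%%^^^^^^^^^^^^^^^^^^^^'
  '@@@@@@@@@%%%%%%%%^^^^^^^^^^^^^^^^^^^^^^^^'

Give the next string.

Each string has the form @^{n+3} %^{n+2} ^^{4n}, where the shown terms are n = 3, 4, 5, 6.
For the next term, n = 7, so the run lengths are 10, 9, 28.

@@@@@@@@@@%%%%%%%%%^^^^^^^^^^^^^^^^^^^^^^^^^^^^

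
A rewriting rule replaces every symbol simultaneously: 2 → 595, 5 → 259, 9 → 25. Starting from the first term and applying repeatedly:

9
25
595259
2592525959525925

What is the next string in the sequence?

59525925595259595259252592525959525925595259

Applying the rule to each of the 16 symbols of 2592525959525925 gives the pieces 595 259 25 595 259 595 259 25 259 25 259 595 259 25 595 259, which concatenate to the answer.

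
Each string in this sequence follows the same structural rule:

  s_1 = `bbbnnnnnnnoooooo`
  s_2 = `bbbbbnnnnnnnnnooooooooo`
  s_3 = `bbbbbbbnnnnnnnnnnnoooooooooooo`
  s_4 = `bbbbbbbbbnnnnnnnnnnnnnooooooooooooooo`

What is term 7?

Each string has the form b^{2n-1} n^{2n+3} o^{3n}, where the shown terms are n = 2, 3, 4, 5.
For term 7, n = 8, so the run lengths are 15, 19, 24.

bbbbbbbbbbbbbbbnnnnnnnnnnnnnnnnnnnoooooooooooooooooooooooo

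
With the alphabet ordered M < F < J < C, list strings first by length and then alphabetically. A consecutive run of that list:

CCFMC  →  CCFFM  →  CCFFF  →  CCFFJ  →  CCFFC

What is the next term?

Treat CCFFC as a base-4 numeral over the given alphabet and add one, carrying through any trailing C's.

CCFJM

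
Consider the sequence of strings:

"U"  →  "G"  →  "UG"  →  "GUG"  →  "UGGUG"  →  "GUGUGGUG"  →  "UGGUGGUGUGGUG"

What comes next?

This is a Fibonacci-style word recurrence s(k) = s(k−2)·s(k−1): e.g. U·G = UG.
Continuing: GUGUGGUG · UGGUGGUGUGGUG gives term 8.

GUGUGGUGUGGUGGUGUGGUG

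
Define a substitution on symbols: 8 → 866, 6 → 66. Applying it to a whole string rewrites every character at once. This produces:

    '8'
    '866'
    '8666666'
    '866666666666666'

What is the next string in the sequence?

8666666666666666666666666666666

φ(866666666666666) expands symbol-by-symbol to 866 66 66 66 66 66 66 66 66 66 66 66 66 66 66; joining the 15 pieces gives the next term.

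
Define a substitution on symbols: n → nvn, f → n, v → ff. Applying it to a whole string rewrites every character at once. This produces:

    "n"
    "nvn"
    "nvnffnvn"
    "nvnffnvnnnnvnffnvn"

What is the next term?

φ(nvnffnvnnnnvnffnvn) expands symbol-by-symbol to nvn ff nvn n n nvn ff nvn nvn nvn nvn ff nvn n n nvn ff nvn; joining the 18 pieces gives the next term.

nvnffnvnnnnvnffnvnnvnnvnnvnffnvnnnnvnffnvn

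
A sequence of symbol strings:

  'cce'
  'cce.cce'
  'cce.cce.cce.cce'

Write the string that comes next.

Each string is two copies of the previous one joined by '.'.
Doubling cce.cce.cce.cce with '.' between the halves:

cce.cce.cce.cce.cce.cce.cce.cce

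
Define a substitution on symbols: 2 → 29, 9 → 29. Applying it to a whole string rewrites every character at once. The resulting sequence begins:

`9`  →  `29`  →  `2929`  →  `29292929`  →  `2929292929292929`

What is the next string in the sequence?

29292929292929292929292929292929

φ(2929292929292929) expands symbol-by-symbol to 29 29 29 29 29 29 29 29 29 29 29 29 29 29 29 29; joining the 16 pieces gives the next term.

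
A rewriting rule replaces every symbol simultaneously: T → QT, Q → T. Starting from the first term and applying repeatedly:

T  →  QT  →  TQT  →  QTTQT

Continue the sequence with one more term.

TQTQTTQT

Rewriting each symbol of QTTQT: Q→T, T→QT, T→QT, Q→T, T→QT, which concatenates to T QT QT T QT.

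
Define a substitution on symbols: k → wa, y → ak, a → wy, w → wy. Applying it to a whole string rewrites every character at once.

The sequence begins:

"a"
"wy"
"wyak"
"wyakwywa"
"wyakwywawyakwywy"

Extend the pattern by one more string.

Rewriting the 16 symbols of wyakwywawyakwywy one by one yields wy ak wy wa wy ak wy wy wy ak wy wa wy ak wy ak; concatenated:

wyakwywawyakwywywyakwywawyakwyak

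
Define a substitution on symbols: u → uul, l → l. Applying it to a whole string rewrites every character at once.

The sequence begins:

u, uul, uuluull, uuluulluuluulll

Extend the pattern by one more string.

uuluulluuluullluuluulluuluullll

φ(uuluulluuluulll) expands symbol-by-symbol to uul uul l uul uul l l uul uul l uul uul l l l; joining the 15 pieces gives the next term.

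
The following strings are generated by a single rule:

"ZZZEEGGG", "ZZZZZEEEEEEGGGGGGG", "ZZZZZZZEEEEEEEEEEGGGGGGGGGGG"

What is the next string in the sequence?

ZZZZZZZZZEEEEEEEEEEEEEEGGGGGGGGGGGGGGG

Reading off run lengths: Z runs 3, 5, 7; E runs 2, 6, 10; G runs 3, 7, 11 — each is linear in n (n = 1, 2, …).
Setting n = 4 gives 9, 14, 15 characters in each block.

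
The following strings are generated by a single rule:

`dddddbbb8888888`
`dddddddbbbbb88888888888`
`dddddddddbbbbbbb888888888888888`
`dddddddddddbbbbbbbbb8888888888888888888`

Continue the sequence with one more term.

Reading off run lengths: d runs 5, 7, 9, 11; b runs 3, 5, 7, 9; 8 runs 7, 11, 15, 19 — each is linear in n (n = 1, 2, …).
Setting n = 5 gives 13, 11, 23 characters in each block.

dddddddddddddbbbbbbbbbbb88888888888888888888888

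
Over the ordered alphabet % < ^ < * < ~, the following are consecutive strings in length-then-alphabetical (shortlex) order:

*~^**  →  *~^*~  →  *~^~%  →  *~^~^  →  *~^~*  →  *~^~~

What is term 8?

Continuing the enumeration 2 steps past *~^~~: *~^~~ → *~*%% → (answer).

*~*%^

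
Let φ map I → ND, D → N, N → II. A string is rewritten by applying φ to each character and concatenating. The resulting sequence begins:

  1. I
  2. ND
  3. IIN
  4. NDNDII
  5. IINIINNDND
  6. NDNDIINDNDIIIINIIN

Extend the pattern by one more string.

IINIINNDNDIINIINNDNDNDNDIINDNDII

φ(NDNDIINDNDIIIINIIN) expands symbol-by-symbol to II N II N ND ND II N II N ND ND ND ND II ND ND II; joining the 18 pieces gives the next term.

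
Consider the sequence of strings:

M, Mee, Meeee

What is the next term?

Meeeeee

The strings grow by a fixed suffix ee each time.
So the next term is Meeee·ee.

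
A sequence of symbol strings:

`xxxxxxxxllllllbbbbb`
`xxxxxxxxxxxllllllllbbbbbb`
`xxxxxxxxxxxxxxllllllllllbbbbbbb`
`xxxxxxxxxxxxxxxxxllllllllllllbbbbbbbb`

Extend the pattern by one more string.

xxxxxxxxxxxxxxxxxxxxllllllllllllllbbbbbbbbb

Each string has the form x^{3n-1} l^{2n} b^{n+2}, where the shown terms are n = 3, 4, 5, 6.
At n = 7 the blocks have lengths 20, 14, 9.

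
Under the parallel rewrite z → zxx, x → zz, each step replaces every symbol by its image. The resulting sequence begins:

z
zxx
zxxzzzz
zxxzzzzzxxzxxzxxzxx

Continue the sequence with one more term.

Rewriting the 19 symbols of zxxzzzzzxxzxxzxxzxx one by one yields zxx zz zz zxx zxx zxx zxx zxx zz zz zxx zz zz zxx zz zz zxx zz zz; concatenated:

zxxzzzzzxxzxxzxxzxxzxxzzzzzxxzzzzzxxzzzzzxxzzzz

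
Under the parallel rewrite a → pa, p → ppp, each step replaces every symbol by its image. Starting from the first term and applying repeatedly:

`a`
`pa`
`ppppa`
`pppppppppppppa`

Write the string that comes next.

ppppppppppppppppppppppppppppppppppppppppa

φ(pppppppppppppa) expands symbol-by-symbol to ppp ppp ppp ppp ppp ppp ppp ppp ppp ppp ppp ppp ppp pa; joining the 14 pieces gives the next term.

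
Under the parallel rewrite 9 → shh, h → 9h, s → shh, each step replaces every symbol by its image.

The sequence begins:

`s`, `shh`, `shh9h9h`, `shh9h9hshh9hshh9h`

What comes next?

shh9h9hshh9hshh9hshh9h9hshh9hshh9h9hshh9h

Replace each of the 17 characters of shh9h9hshh9hshh9h in place — shh 9h 9h shh 9h shh 9h shh 9h 9h shh 9h shh 9h 9h shh 9h — and concatenate.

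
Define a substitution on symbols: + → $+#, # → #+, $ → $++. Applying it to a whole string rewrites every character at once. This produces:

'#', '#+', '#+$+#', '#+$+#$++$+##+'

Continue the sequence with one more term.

Applying the rule to each of the 13 symbols of #+$+#$++$+##+ gives the pieces #+ $+# $++ $+# #+ $++ $+# $+# $++ $+# #+ #+ $+#, which concatenate to the answer.

#+$+#$++$+##+$++$+#$+#$++$+##+#+$+#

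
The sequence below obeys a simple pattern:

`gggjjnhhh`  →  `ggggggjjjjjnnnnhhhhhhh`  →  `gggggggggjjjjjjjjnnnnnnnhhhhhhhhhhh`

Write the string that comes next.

ggggggggggggjjjjjjjjjjjnnnnnnnnnnhhhhhhhhhhhhhhh

The n-th term is 3n g's then 3n-1 j's then 3n-2 n's then 4n-1 h's (n = 1, 2, …).
At n = 4 the blocks have lengths 12, 11, 10, 15.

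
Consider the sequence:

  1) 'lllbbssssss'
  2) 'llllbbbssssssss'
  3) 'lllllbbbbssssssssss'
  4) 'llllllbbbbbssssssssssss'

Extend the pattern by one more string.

lllllllbbbbbbssssssssssssss

The n-th term is n l's then n-1 b's then 2n s's, where the shown terms are n = 3, 4, 5, 6.
For the next term, n = 7, so the run lengths are 7, 6, 14.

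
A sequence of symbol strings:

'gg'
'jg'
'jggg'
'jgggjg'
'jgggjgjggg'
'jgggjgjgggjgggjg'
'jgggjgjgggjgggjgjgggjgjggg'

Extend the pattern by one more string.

jgggjgjgggjgggjgjgggjgjgggjgggjgjgggjgggjg

This is a Fibonacci-style word recurrence s(k) = s(k−1)·s(k−2): e.g. jg·gg = jggg.
So term 8 is jgggjgjgggjgggjgjgggjgjggg·jgggjgjgggjgggjg.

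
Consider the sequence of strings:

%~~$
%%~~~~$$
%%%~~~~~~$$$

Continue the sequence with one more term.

Each string has the form %^{n} ~^{2n} $^{n} (n = 1, 2, …).
For the next term, n = 4, so the run lengths are 4, 8, 4.

%%%%~~~~~~~~$$$$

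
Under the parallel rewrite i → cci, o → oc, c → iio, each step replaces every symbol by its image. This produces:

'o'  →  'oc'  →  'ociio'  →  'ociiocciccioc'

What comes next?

ociioccicciociioiiocciiioiiocciociio

Applying the rule to each of the 13 symbols of ociiocciccioc gives the pieces oc iio cci cci oc iio iio cci iio iio cci oc iio, which concatenate to the answer.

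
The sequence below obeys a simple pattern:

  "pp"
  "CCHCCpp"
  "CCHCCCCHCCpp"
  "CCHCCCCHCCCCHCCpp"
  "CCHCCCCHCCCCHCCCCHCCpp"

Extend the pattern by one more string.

The strings grow by a fixed prefix CCHCC each time.
Applying this once more to CCHCCCCHCCCCHCCCCHCCpp:

CCHCCCCHCCCCHCCCCHCCCCHCCpp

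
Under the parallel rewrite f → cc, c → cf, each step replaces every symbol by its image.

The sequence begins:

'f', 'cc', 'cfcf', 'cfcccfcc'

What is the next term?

cfcccfcfcfcccfcf

Apply φ to cfcccfcc symbol by symbol: c→cf, f→cc, c→cf, c→cf, c→cf, f→cc, c→cf, c→cf; joined: cf cc cf cf cf cc cf cf.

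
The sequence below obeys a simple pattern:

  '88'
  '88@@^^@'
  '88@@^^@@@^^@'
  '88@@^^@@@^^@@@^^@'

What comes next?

Each term is the previous one with @@^^@ appended.
So the next term is 88@@^^@@@^^@@@^^@·@@^^@.

88@@^^@@@^^@@@^^@@@^^@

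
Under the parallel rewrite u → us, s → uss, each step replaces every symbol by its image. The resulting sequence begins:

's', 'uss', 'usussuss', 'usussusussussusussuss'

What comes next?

Applying the rule to each of the 21 symbols of usussusussussusussuss gives the pieces us uss us uss uss us uss us uss uss us uss uss us uss us uss uss us uss uss, which concatenate to the answer.

usussusussussusussusussussusussussusussusussussusussuss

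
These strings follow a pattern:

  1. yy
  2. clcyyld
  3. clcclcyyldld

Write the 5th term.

s(k+1) = clc·s(k)·ld, so each term gains clc as a prefix and ld as a suffix.
From clcclcyyldld, 2 further steps: clcclcyyldld → clcclcclcyyldldld → (answer).

clcclcclcclcyyldldldld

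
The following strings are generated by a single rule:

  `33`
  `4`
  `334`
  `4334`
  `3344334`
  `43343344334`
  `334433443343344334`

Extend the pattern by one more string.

43343344334334433443343344334

Each term (from the third on) is the two preceding terms concatenated in order: term 3 = 33·4 = 334.
The next term joins 43343344334 and 334433443343344334.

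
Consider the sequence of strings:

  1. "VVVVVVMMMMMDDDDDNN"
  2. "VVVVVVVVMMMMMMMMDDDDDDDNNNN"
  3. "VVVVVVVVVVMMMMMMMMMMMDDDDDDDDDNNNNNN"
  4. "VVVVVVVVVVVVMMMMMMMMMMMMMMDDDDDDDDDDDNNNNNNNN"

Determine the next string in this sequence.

VVVVVVVVVVVVVVMMMMMMMMMMMMMMMMMDDDDDDDDDDDDDNNNNNNNNNN

Each string has the form V^{2n+2} M^{3n-1} D^{2n+1} N^{2n-2}, where the shown terms are n = 2, 3, 4, 5.
At n = 6 the blocks have lengths 14, 17, 13, 10.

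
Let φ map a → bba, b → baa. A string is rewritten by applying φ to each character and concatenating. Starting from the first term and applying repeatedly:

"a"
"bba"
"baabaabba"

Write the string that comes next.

Expanding baabaabba: b→baa, a→bba, a→bba, b→baa, a→bba, a→bba, b→baa, b→baa, a→bba. Concatenated: baa bba bba baa bba bba baa baa bba.

baabbabbabaabbabbabaabaabba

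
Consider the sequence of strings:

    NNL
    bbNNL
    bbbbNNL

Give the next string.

The strings grow by a fixed prefix bb each time.
Applying this once more to bbbbNNL:

bbbbbbNNL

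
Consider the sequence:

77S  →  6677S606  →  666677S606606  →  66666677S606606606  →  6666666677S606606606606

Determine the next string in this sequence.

s(k+1) = 66·s(k)·606, so each term gains 66 as a prefix and 606 as a suffix.
Applying this once more to 6666666677S606606606606:

666666666677S606606606606606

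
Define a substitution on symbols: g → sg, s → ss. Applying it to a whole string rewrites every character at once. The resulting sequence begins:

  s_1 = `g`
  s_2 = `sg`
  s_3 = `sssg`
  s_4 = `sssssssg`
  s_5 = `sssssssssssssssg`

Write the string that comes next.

Rewriting the 16 symbols of sssssssssssssssg one by one yields ss ss ss ss ss ss ss ss ss ss ss ss ss ss ss sg; concatenated:

sssssssssssssssssssssssssssssssg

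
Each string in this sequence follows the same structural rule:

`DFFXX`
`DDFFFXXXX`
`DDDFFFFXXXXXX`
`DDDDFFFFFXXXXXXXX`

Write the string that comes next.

Reading off run lengths: D runs 1, 2, 3, 4; F runs 2, 3, 4, 5; X runs 2, 4, 6, 8 — each is linear in n (n = 1, 2, …).
Setting n = 5 gives 5, 6, 10 characters in each block.

DDDDDFFFFFFXXXXXXXXXX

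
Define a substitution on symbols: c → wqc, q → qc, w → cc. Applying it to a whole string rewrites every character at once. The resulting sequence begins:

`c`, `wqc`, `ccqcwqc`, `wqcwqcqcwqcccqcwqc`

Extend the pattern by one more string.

Applying the rule to each of the 18 symbols of wqcwqcqcwqcccqcwqc gives the pieces cc qc wqc cc qc wqc qc wqc cc qc wqc wqc wqc qc wqc cc qc wqc, which concatenate to the answer.

ccqcwqcccqcwqcqcwqcccqcwqcwqcwqcqcwqcccqcwqc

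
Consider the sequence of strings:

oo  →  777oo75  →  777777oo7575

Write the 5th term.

Every step adds 777 to the front and 75 to the end of the previous string.
From 777777oo7575, 2 further steps: 777777oo7575 → 777777777oo757575 → (answer).

777777777777oo75757575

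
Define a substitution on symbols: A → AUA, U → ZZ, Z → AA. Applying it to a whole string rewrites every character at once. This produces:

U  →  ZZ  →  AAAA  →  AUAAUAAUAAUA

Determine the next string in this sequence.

Expanding AUAAUAAUAAUA: A→AUA, U→ZZ, A→AUA, A→AUA, U→ZZ, A→AUA, A→AUA, U→ZZ, A→AUA, A→AUA, U→ZZ, A→AUA. Concatenated: AUA ZZ AUA AUA ZZ AUA AUA ZZ AUA AUA ZZ AUA.

AUAZZAUAAUAZZAUAAUAZZAUAAUAZZAUA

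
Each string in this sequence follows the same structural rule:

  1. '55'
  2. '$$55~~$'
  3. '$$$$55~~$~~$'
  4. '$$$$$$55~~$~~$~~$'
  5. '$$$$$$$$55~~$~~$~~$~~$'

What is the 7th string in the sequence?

Every step adds $$ to the front and ~~$ to the end of the previous string.
From $$$$$$$$55~~$~~$~~$~~$, 2 further steps: $$$$$$$$55~~$~~$~~$~~$ → $$$$$$$$$$55~~$~~$~~$~~$~~$ → (answer).

$$$$$$$$$$$$55~~$~~$~~$~~$~~$~~$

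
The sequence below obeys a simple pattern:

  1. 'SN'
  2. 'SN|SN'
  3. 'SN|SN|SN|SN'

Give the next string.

s(k+1) = s(k)·|·s(k) — each term doubles the last with '|' between the halves.
So the next term is two copies of SN|SN|SN|SN with '|' between the halves.

SN|SN|SN|SN|SN|SN|SN|SN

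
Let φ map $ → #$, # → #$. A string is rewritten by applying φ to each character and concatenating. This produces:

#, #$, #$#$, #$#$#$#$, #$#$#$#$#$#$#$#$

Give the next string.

Rewriting the 16 symbols of #$#$#$#$#$#$#$#$ one by one yields #$ #$ #$ #$ #$ #$ #$ #$ #$ #$ #$ #$ #$ #$ #$ #$; concatenated:

#$#$#$#$#$#$#$#$#$#$#$#$#$#$#$#$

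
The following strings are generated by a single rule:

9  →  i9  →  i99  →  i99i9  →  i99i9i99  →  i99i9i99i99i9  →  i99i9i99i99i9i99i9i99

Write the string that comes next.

This is a Fibonacci-style word recurrence s(k) = s(k−1)·s(k−2): e.g. i9·9 = i99.
So term 8 is i99i9i99i99i9i99i9i99·i99i9i99i99i9.

i99i9i99i99i9i99i9i99i99i9i99i99i9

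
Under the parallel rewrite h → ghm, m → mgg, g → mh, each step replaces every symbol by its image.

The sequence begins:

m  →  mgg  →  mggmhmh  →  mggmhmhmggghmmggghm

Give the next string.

φ(mggmhmhmggghmmggghm) expands symbol-by-symbol to mgg mh mh mgg ghm mgg ghm mgg mh mh mh ghm mgg mgg mh mh mh ghm mgg; joining the 19 pieces gives the next term.

mggmhmhmggghmmggghmmggmhmhmhghmmggmggmhmhmhghmmgg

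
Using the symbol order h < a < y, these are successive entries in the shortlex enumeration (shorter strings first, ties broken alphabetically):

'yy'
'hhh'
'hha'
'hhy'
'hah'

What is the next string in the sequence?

Treat hah as a base-3 numeral over the given alphabet and add one, carrying through any trailing y's.

haa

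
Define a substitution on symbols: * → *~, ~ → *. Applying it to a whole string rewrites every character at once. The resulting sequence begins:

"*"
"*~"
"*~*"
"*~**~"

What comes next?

*~**~*~*

Rewriting each symbol of *~**~: *→*~, ~→*, *→*~, *→*~, ~→*, which concatenates to *~ * *~ *~ *.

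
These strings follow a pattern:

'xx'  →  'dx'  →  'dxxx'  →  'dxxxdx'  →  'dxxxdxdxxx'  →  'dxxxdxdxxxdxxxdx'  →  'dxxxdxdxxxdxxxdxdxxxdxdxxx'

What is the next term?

From term 3 onward, concatenate the last term with the second-to-last: dx·xx = dxxx, dxxx·dx = dxxxdx, …
So term 8 is dxxxdxdxxxdxxxdxdxxxdxdxxx·dxxxdxdxxxdxxxdx.

dxxxdxdxxxdxxxdxdxxxdxdxxxdxxxdxdxxxdxxxdx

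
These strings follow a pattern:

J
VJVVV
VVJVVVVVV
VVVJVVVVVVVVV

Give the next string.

VVVVJVVVVVVVVVVVV

Each term wraps the previous one in V on the left and VVV on the right.
One more step from VVVJVVVVVVVVV gives the answer.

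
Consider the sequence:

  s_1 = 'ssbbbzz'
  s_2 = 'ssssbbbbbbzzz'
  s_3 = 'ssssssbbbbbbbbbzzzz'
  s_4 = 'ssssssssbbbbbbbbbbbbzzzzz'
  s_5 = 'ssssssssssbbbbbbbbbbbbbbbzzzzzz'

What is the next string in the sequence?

Reading off run lengths: s runs 2, 4, 6, 8, 10; b runs 3, 6, 9, 12, 15; z runs 2, 3, 4, 5, 6 — each is linear in n (n = 1, 2, …).
At n = 6 the blocks have lengths 12, 18, 7.

ssssssssssssbbbbbbbbbbbbbbbbbbzzzzzzz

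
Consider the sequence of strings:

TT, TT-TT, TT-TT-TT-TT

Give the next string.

Every step duplicates the string with '-' between the halves.
So the next term is two copies of TT-TT-TT-TT with '-' between the halves.

TT-TT-TT-TT-TT-TT-TT-TT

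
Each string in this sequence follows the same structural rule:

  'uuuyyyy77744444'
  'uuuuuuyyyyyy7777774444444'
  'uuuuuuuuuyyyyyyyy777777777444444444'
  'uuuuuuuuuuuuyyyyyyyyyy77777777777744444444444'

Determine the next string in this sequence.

Term n consists of 3n u's, followed by 2n+2 y's, followed by 3n 7's, followed by 2n+3 4's (n = 1, 2, …).
At n = 5 the blocks have lengths 15, 12, 15, 13.

uuuuuuuuuuuuuuuyyyyyyyyyyyy7777777777777774444444444444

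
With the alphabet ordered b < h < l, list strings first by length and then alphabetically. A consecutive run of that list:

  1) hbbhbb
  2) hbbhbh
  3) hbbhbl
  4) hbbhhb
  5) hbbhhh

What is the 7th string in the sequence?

hbbhlb

Advancing 2 positions from hbbhhh through hbbhhh → hbbhhl reaches term 7.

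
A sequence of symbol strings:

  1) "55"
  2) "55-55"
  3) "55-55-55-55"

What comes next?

55-55-55-55-55-55-55-55

Every step duplicates the string with '-' between the halves.
So the next term is two copies of 55-55-55-55 with '-' between the halves.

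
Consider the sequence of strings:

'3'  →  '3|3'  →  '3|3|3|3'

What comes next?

Each string is two copies of the previous one joined by '|'.
Doubling 3|3|3|3 with '|' between the halves:

3|3|3|3|3|3|3|3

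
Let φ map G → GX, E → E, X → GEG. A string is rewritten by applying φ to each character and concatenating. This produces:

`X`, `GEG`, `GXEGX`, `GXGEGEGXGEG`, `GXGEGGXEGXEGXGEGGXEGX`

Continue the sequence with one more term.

GXGEGGXEGXGXGEGEGXGEGEGXGEGGXEGXGXGEGEGXGEG

Replace each of the 21 characters of GXGEGGXEGXEGXGEGGXEGX in place — GX GEG GX E GX GX GEG E GX GEG E GX GEG GX E GX GX GEG E GX GEG — and concatenate.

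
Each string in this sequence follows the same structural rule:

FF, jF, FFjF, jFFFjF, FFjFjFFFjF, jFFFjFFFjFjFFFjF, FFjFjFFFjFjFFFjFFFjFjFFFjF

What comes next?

jFFFjFFFjFjFFFjFFFjFjFFFjFjFFFjFFFjFjFFFjF

From term 3 onward, concatenate the second-to-last term with the last: FF·jF = FFjF, jF·FFjF = jFFFjF, …
Continuing: jFFFjFFFjFjFFFjF · FFjFjFFFjFjFFFjFFFjFjFFFjF gives term 8.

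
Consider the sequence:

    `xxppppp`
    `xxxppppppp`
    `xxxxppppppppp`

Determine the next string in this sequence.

The n-th term is n x's then 2n+1 p's, where the shown terms are n = 2, 3, 4.
At n = 5 the blocks have lengths 5, 11.

xxxxxppppppppppp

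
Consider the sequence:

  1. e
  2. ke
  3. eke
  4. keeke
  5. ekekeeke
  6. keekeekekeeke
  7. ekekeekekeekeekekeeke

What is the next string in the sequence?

Each term (from the third on) is the two preceding terms concatenated in order: term 3 = e·ke = eke.
The next term joins keekeekekeeke and ekekeekekeekeekekeeke.

keekeekekeekeekekeekekeekeekekeeke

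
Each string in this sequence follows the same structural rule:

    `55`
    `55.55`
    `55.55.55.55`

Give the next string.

55.55.55.55.55.55.55.55

Each string is two copies of the previous one joined by '.'.
One more doubling of 55.55.55.55 gives the answer.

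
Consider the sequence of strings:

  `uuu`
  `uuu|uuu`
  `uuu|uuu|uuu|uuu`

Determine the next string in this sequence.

s(k+1) = s(k)·|·s(k) — each term doubles the last with '|' between the halves.
Doubling uuu|uuu|uuu|uuu with '|' between the halves:

uuu|uuu|uuu|uuu|uuu|uuu|uuu|uuu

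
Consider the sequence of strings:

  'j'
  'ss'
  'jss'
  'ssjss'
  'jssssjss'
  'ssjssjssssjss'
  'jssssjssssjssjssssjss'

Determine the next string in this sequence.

Each term (from the third on) is the two preceding terms concatenated in order: term 3 = j·ss = jss.
The next term joins ssjssjssssjss and jssssjssssjssjssssjss.

ssjssjssssjssjssssjssssjssjssssjss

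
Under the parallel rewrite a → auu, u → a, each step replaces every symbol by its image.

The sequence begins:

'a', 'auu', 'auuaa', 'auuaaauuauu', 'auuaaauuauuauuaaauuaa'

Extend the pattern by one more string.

φ(auuaaauuauuauuaaauuaa) expands symbol-by-symbol to auu a a auu auu auu a a auu a a auu a a auu auu auu a a auu auu; joining the 21 pieces gives the next term.

auuaaauuauuauuaaauuaaauuaaauuauuauuaaauuauu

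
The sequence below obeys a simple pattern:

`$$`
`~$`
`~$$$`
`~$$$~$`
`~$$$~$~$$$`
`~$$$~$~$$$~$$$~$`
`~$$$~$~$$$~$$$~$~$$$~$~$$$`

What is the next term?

~$$$~$~$$$~$$$~$~$$$~$~$$$~$$$~$~$$$~$$$~$

This is a Fibonacci-style word recurrence s(k) = s(k−1)·s(k−2): e.g. ~$·$$ = ~$$$.
So term 8 is ~$$$~$~$$$~$$$~$~$$$~$~$$$·~$$$~$~$$$~$$$~$.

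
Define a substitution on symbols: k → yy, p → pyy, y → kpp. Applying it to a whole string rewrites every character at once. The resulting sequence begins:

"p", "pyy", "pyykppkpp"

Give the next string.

Expanding pyykppkpp: p→pyy, y→kpp, y→kpp, k→yy, p→pyy, p→pyy, k→yy, p→pyy, p→pyy. Concatenated: pyy kpp kpp yy pyy pyy yy pyy pyy.

pyykppkppyypyypyyyypyypyy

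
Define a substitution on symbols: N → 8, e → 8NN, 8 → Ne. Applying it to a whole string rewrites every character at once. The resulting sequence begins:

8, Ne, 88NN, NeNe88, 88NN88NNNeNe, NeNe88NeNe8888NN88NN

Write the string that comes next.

Rewriting the 20 symbols of NeNe88NeNe8888NN88NN one by one yields 8 8NN 8 8NN Ne Ne 8 8NN 8 8NN Ne Ne Ne Ne 8 8 Ne Ne 8 8; concatenated:

88NN88NNNeNe88NN88NNNeNeNeNe88NeNe88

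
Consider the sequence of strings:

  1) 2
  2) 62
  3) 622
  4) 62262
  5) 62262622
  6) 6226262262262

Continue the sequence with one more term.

Each term (from the third on) is the previous term followed by the one before it: term 3 = 62·2 = 622.
The next term joins 6226262262262 and 62262622.

622626226226262262622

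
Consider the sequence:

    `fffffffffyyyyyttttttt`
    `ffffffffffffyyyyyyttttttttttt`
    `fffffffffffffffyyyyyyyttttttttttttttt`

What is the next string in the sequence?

The n-th term is 3n+3 f's then n+3 y's then 4n-1 t's, where the shown terms are n = 2, 3, 4.
Setting n = 5 gives 18, 8, 19 characters in each block.

ffffffffffffffffffyyyyyyyyttttttttttttttttttt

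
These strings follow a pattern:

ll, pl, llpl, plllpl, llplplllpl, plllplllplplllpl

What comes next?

From term 3 onward, concatenate the second-to-last term with the last: ll·pl = llpl, pl·llpl = plllpl, …
Continuing: llplplllpl · plllplllplplllpl gives term 7.

llplplllplplllplllplplllpl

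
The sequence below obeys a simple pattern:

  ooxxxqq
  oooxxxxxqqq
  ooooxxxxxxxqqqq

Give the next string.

The n-th term is n+1 o's then 2n+1 x's then n+1 q's (n = 1, 2, …).
Setting n = 4 gives 5, 9, 5 characters in each block.

oooooxxxxxxxxxqqqqq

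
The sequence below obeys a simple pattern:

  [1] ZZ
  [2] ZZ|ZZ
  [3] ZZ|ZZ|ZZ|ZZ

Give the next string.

Every step duplicates the string with '|' between the halves.
Doubling ZZ|ZZ|ZZ|ZZ with '|' between the halves:

ZZ|ZZ|ZZ|ZZ|ZZ|ZZ|ZZ|ZZ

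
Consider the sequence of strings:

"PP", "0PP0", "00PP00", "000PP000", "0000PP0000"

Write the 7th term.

s(k+1) = 0·s(k)·0, so each term gains 0 as a prefix and 0 as a suffix.
From 0000PP0000, 2 further steps: 0000PP0000 → 00000PP00000 → (answer).

000000PP000000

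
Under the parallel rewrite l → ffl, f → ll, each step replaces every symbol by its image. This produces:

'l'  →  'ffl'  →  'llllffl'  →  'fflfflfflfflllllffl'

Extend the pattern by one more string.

φ(fflfflfflfflllllffl) expands symbol-by-symbol to ll ll ffl ll ll ffl ll ll ffl ll ll ffl ffl ffl ffl ffl ll ll ffl; joining the 19 pieces gives the next term.

llllfflllllfflllllfflllllfflfflfflfflfflllllffl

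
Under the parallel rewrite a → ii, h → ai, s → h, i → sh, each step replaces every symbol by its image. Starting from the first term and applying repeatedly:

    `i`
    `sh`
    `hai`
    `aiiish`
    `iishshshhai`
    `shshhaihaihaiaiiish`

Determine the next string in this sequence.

haihaiaiiishaiiishaiiishiishshshhai

φ(shshhaihaihaiaiiish) expands symbol-by-symbol to h ai h ai ai ii sh ai ii sh ai ii sh ii sh sh sh h ai; joining the 19 pieces gives the next term.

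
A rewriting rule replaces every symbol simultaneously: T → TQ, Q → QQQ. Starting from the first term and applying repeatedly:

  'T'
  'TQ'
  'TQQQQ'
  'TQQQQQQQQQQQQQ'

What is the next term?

TQQQQQQQQQQQQQQQQQQQQQQQQQQQQQQQQQQQQQQQQ

Replace each of the 14 characters of TQQQQQQQQQQQQQ in place — TQ QQQ QQQ QQQ QQQ QQQ QQQ QQQ QQQ QQQ QQQ QQQ QQQ QQQ — and concatenate.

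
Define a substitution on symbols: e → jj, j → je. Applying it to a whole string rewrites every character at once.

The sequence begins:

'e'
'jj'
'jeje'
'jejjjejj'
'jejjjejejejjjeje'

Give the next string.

jejjjejejejjjejjjejjjejejejjjejj

Replace each of the 16 characters of jejjjejejejjjeje in place — je jj je je je jj je jj je jj je je je jj je jj — and concatenate.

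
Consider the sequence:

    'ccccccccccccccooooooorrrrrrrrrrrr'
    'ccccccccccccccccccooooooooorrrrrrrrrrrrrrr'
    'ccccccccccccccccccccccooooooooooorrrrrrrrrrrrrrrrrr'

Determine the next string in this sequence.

ccccccccccccccccccccccccccooooooooooooorrrrrrrrrrrrrrrrrrrrr

Reading off run lengths: c runs 14, 18, 22; o runs 7, 9, 11; r runs 12, 15, 18 — each is linear in n, where the shown terms are n = 3, 4, 5.
For the next term, n = 6, so the run lengths are 26, 13, 21.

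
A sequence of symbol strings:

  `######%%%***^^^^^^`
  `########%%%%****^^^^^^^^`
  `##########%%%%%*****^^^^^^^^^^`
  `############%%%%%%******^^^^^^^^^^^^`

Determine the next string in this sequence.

Term n consists of 2n #'s, followed by n %'s, followed by n *'s, followed by 2n ^'s, where the shown terms are n = 3, 4, 5, 6.
Setting n = 7 gives 14, 7, 7, 14 characters in each block.

##############%%%%%%%*******^^^^^^^^^^^^^^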